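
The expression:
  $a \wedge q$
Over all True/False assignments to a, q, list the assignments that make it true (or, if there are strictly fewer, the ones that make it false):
is true only for:
  a=True, q=True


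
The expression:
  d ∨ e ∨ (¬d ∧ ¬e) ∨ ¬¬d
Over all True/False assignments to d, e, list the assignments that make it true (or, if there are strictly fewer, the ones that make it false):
is always true.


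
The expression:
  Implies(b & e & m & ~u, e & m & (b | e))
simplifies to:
True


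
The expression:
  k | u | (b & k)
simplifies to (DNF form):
k | u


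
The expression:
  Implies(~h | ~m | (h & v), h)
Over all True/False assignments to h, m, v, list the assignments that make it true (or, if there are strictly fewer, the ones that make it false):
is true only for:
  h=True, m=False, v=False;
  h=True, m=False, v=True;
  h=True, m=True, v=False;
  h=True, m=True, v=True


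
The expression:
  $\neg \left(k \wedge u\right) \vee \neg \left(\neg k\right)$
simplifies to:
$\text{True}$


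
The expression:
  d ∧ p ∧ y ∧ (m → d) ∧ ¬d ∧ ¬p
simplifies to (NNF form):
False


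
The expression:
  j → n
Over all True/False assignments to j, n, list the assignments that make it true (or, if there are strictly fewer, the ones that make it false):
is false only for:
  j=True, n=False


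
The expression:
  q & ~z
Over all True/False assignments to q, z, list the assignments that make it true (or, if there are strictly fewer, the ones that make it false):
is true only for:
  q=True, z=False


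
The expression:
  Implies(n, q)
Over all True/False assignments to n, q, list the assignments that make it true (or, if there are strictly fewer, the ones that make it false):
is false only for:
  n=True, q=False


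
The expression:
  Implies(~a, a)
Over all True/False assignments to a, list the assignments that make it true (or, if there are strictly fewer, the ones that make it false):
is true only for:
  a=True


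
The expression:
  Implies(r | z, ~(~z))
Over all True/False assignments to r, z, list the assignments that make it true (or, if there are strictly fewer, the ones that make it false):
is false only for:
  r=True, z=False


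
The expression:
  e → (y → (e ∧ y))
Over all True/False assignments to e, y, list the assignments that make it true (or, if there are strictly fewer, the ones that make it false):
is always true.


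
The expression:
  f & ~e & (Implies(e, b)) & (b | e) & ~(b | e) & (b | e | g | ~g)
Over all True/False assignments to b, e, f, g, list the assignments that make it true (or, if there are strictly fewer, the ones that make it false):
is never true.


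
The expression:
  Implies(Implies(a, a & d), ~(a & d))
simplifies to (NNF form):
~a | ~d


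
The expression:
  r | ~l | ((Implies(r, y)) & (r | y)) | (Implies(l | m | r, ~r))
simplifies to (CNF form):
True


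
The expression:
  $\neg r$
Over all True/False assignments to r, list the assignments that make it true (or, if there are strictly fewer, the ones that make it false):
is true only for:
  r=False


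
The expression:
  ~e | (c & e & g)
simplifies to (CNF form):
(c | ~e) & (g | ~e)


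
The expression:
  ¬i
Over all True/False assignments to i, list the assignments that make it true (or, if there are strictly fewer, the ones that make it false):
is true only for:
  i=False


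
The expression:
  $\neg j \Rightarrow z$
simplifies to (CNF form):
$j \vee z$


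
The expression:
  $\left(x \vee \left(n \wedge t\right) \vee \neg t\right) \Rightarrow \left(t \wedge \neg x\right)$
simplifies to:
$t \wedge \neg x$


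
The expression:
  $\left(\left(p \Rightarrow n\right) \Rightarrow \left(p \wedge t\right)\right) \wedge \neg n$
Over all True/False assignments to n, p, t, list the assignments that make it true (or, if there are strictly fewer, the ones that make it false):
is true only for:
  n=False, p=True, t=False;
  n=False, p=True, t=True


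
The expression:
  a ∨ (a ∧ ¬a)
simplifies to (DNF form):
a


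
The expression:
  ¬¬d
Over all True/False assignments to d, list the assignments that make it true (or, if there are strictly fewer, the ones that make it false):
is true only for:
  d=True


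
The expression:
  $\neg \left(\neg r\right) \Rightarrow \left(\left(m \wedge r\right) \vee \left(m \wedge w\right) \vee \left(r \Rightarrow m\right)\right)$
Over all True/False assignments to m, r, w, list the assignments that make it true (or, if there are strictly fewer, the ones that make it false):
is false only for:
  m=False, r=True, w=False;
  m=False, r=True, w=True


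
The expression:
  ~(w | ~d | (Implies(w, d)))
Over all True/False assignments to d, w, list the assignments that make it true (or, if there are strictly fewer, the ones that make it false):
is never true.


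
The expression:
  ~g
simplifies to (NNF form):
~g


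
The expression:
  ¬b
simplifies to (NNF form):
¬b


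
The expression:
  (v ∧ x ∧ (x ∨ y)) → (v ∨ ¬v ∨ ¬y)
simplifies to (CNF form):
True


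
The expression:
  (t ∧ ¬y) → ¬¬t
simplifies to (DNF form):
True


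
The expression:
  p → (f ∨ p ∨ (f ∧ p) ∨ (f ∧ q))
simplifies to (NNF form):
True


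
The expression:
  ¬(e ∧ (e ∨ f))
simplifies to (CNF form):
¬e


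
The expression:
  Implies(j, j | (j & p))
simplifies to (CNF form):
True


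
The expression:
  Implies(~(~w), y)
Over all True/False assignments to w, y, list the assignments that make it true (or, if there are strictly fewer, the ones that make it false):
is false only for:
  w=True, y=False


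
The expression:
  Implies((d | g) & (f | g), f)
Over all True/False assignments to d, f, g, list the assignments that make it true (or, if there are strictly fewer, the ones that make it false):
is false only for:
  d=False, f=False, g=True;
  d=True, f=False, g=True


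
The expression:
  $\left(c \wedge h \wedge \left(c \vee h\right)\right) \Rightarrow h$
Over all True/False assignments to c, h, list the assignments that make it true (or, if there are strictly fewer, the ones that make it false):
is always true.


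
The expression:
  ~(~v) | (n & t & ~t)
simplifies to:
v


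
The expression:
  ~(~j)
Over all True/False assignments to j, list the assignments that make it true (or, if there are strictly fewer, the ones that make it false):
is true only for:
  j=True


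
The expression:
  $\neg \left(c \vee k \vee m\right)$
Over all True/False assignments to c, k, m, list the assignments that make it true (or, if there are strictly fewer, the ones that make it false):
is true only for:
  c=False, k=False, m=False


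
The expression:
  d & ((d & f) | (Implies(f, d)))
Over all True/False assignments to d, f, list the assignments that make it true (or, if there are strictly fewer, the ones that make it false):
is true only for:
  d=True, f=False;
  d=True, f=True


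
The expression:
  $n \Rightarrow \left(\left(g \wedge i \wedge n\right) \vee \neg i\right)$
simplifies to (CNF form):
$g \vee \neg i \vee \neg n$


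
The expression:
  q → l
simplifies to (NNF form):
l ∨ ¬q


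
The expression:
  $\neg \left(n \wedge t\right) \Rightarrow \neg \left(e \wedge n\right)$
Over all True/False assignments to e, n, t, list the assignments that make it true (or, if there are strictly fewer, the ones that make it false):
is false only for:
  e=True, n=True, t=False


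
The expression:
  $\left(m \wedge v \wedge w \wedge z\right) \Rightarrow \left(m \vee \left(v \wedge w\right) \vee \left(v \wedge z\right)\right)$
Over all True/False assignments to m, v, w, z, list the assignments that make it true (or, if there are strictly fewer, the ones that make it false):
is always true.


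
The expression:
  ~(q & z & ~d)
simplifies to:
d | ~q | ~z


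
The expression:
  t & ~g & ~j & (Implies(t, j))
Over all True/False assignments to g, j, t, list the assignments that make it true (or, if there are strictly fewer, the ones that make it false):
is never true.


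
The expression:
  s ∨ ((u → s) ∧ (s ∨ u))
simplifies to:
s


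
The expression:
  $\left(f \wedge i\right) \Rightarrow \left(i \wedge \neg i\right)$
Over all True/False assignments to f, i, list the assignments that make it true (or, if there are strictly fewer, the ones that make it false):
is false only for:
  f=True, i=True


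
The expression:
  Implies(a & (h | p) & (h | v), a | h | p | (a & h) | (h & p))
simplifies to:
True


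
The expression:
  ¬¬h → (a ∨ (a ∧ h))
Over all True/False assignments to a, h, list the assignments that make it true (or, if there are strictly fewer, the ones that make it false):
is false only for:
  a=False, h=True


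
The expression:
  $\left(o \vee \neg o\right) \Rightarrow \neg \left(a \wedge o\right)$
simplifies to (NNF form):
$\neg a \vee \neg o$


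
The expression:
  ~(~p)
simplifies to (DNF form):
p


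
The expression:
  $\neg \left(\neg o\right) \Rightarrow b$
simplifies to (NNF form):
$b \vee \neg o$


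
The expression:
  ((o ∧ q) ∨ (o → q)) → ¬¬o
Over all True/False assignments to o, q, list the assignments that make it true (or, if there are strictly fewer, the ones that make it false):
is true only for:
  o=True, q=False;
  o=True, q=True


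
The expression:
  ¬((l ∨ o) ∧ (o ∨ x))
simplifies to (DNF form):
(¬l ∧ ¬o) ∨ (¬o ∧ ¬x)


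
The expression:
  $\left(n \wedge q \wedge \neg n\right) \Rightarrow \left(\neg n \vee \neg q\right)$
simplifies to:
$\text{True}$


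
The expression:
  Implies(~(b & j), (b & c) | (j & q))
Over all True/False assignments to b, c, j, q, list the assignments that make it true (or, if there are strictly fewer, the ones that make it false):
is true only for:
  b=False, c=False, j=True, q=True;
  b=False, c=True, j=True, q=True;
  b=True, c=False, j=True, q=False;
  b=True, c=False, j=True, q=True;
  b=True, c=True, j=False, q=False;
  b=True, c=True, j=False, q=True;
  b=True, c=True, j=True, q=False;
  b=True, c=True, j=True, q=True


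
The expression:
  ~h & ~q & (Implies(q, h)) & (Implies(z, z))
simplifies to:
~h & ~q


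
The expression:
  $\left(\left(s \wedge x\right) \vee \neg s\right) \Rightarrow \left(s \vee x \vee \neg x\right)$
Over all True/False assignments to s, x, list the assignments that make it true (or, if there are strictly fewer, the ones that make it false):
is always true.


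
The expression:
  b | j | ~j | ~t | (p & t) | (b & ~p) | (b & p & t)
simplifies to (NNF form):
True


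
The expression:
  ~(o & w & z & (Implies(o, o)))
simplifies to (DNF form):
~o | ~w | ~z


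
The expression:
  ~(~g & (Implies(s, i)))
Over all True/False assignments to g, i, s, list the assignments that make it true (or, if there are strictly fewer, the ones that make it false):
is false only for:
  g=False, i=False, s=False;
  g=False, i=True, s=False;
  g=False, i=True, s=True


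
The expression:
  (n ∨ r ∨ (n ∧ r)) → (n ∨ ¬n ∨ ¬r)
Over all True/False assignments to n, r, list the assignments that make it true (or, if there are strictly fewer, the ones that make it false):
is always true.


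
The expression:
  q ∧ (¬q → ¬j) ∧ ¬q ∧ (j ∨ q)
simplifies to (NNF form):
False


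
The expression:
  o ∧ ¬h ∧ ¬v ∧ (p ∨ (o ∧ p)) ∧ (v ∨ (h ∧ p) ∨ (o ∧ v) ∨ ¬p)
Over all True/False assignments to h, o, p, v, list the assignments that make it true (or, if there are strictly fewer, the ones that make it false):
is never true.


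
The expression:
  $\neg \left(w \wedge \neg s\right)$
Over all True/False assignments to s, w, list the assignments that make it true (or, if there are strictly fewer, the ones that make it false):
is false only for:
  s=False, w=True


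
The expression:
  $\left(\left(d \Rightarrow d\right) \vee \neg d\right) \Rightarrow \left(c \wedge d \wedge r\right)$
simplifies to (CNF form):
$c \wedge d \wedge r$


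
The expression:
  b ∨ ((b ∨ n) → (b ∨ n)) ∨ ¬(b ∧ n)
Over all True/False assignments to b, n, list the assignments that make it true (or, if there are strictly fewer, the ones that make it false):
is always true.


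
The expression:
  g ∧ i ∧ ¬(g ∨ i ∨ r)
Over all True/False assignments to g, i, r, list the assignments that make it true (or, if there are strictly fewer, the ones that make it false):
is never true.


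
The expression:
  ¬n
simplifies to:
¬n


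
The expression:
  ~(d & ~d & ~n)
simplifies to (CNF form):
True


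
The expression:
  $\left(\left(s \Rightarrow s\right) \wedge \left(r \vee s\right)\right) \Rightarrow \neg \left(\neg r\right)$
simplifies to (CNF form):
$r \vee \neg s$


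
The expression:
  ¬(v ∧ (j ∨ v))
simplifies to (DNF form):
¬v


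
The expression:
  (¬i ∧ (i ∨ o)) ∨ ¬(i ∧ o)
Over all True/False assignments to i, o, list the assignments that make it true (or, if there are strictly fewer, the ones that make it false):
is false only for:
  i=True, o=True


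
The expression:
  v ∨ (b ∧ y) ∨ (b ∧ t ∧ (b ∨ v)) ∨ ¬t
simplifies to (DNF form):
b ∨ v ∨ ¬t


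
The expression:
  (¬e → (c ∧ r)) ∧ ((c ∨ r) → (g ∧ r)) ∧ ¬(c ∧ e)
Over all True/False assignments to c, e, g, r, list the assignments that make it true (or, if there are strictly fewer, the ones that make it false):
is true only for:
  c=False, e=True, g=False, r=False;
  c=False, e=True, g=True, r=False;
  c=False, e=True, g=True, r=True;
  c=True, e=False, g=True, r=True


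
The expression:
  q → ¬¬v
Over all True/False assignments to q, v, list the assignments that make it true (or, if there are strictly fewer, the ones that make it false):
is false only for:
  q=True, v=False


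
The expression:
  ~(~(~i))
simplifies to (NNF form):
~i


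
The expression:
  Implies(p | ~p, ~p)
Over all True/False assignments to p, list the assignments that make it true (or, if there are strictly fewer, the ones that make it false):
is true only for:
  p=False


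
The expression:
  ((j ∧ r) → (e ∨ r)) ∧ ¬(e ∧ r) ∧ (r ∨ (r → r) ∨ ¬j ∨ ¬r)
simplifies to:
¬e ∨ ¬r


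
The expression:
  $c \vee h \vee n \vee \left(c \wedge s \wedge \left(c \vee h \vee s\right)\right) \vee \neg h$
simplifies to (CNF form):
$\text{True}$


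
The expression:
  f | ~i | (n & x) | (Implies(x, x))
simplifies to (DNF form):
True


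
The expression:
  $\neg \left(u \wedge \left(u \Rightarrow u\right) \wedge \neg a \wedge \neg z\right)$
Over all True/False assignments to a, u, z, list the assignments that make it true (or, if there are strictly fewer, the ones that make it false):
is false only for:
  a=False, u=True, z=False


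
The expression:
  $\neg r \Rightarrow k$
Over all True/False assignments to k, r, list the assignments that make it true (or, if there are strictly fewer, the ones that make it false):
is false only for:
  k=False, r=False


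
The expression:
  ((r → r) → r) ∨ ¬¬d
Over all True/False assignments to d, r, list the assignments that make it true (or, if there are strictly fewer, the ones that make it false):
is false only for:
  d=False, r=False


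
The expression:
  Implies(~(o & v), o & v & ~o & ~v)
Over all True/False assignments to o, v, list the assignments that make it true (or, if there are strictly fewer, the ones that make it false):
is true only for:
  o=True, v=True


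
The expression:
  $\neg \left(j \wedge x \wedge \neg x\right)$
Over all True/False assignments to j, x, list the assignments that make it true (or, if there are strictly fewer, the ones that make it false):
is always true.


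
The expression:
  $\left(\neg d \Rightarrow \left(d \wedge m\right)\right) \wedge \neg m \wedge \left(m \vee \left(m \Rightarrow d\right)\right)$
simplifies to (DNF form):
$d \wedge \neg m$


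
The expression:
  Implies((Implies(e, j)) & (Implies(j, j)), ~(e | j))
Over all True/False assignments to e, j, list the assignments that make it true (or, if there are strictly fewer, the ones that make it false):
is true only for:
  e=False, j=False;
  e=True, j=False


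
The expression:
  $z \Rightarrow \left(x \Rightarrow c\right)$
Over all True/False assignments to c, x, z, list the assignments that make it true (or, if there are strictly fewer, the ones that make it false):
is false only for:
  c=False, x=True, z=True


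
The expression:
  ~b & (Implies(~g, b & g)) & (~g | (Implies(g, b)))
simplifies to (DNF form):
False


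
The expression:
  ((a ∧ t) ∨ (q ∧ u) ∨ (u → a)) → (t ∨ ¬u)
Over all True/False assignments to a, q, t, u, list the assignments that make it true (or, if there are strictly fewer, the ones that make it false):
is false only for:
  a=False, q=True, t=False, u=True;
  a=True, q=False, t=False, u=True;
  a=True, q=True, t=False, u=True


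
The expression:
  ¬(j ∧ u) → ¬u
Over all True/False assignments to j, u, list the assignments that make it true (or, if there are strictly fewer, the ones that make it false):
is false only for:
  j=False, u=True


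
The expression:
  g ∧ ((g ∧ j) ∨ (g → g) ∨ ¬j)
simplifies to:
g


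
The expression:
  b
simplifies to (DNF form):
b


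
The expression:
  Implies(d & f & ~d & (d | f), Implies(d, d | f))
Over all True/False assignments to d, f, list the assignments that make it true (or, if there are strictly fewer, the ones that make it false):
is always true.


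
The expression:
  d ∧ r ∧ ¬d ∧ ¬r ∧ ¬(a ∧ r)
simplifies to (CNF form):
False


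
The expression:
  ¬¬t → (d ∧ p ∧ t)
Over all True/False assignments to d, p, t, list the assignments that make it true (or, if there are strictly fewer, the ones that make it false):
is false only for:
  d=False, p=False, t=True;
  d=False, p=True, t=True;
  d=True, p=False, t=True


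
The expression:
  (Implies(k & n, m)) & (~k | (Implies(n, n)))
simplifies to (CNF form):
m | ~k | ~n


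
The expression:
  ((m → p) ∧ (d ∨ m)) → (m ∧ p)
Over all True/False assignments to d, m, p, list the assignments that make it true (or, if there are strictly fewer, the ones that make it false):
is false only for:
  d=True, m=False, p=False;
  d=True, m=False, p=True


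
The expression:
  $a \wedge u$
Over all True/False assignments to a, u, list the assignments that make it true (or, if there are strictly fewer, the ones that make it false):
is true only for:
  a=True, u=True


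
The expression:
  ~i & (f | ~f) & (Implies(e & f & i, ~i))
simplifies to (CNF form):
~i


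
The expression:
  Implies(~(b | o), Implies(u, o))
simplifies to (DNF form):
b | o | ~u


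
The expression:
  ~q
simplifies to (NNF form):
~q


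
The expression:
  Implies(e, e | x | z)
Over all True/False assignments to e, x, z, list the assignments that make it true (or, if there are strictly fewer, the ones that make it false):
is always true.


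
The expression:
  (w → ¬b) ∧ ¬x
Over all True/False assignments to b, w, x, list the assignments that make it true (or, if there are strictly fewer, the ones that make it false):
is true only for:
  b=False, w=False, x=False;
  b=False, w=True, x=False;
  b=True, w=False, x=False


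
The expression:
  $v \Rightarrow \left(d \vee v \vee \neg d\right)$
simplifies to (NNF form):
$\text{True}$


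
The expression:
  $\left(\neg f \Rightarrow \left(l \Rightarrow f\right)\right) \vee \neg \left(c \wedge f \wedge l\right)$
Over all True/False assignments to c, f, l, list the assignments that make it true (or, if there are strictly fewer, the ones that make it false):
is always true.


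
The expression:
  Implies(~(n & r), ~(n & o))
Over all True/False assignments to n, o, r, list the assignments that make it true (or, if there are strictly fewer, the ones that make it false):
is false only for:
  n=True, o=True, r=False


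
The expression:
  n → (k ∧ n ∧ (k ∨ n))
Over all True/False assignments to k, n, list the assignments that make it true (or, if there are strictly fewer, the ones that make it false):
is false only for:
  k=False, n=True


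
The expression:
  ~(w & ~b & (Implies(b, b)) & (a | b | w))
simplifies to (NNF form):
b | ~w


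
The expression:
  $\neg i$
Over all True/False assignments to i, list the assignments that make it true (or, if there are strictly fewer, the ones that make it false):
is true only for:
  i=False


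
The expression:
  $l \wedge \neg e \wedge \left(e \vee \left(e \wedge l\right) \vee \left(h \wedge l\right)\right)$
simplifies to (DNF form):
$h \wedge l \wedge \neg e$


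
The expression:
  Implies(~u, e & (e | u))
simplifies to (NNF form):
e | u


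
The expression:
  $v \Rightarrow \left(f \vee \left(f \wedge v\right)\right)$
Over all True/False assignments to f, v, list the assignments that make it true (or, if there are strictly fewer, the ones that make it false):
is false only for:
  f=False, v=True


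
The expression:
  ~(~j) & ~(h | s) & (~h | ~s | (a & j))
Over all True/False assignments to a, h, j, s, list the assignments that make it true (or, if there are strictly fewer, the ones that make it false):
is true only for:
  a=False, h=False, j=True, s=False;
  a=True, h=False, j=True, s=False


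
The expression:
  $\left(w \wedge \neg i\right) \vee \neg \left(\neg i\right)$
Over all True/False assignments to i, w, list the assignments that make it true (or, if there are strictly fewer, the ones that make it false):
is false only for:
  i=False, w=False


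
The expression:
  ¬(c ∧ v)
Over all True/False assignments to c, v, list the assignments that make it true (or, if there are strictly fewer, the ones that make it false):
is false only for:
  c=True, v=True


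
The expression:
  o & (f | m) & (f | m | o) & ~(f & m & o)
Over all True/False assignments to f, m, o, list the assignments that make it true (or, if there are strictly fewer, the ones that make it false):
is true only for:
  f=False, m=True, o=True;
  f=True, m=False, o=True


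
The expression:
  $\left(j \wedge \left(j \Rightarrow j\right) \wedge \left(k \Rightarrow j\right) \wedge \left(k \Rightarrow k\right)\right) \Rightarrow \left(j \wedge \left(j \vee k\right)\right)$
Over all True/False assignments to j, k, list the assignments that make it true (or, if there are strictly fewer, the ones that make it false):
is always true.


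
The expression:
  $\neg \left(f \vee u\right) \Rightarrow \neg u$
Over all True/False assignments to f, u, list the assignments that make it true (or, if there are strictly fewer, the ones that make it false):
is always true.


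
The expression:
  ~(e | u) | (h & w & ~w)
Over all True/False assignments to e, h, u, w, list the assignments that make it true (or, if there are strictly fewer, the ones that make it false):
is true only for:
  e=False, h=False, u=False, w=False;
  e=False, h=False, u=False, w=True;
  e=False, h=True, u=False, w=False;
  e=False, h=True, u=False, w=True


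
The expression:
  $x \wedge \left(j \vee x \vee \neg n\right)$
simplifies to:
$x$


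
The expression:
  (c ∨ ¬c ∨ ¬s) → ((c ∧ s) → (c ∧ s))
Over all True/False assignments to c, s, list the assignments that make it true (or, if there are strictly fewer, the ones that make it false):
is always true.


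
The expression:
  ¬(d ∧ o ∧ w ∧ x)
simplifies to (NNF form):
¬d ∨ ¬o ∨ ¬w ∨ ¬x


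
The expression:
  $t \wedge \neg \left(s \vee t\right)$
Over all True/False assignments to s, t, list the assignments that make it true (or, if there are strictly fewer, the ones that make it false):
is never true.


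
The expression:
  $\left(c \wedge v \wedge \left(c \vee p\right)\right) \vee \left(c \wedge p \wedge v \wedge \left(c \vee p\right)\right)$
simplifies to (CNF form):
$c \wedge v$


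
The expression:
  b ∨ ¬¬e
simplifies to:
b ∨ e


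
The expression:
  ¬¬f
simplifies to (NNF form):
f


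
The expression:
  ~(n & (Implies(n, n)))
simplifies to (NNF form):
~n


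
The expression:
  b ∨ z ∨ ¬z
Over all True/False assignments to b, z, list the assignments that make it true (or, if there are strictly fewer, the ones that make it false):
is always true.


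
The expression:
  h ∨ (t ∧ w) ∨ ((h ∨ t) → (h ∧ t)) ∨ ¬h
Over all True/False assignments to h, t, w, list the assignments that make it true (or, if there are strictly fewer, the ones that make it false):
is always true.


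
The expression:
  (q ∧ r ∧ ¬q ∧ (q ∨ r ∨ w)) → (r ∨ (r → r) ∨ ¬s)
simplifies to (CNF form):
True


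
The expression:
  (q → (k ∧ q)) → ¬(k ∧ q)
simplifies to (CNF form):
¬k ∨ ¬q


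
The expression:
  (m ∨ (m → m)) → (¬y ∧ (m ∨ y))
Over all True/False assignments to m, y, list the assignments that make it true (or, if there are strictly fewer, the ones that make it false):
is true only for:
  m=True, y=False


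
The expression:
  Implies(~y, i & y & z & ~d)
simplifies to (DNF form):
y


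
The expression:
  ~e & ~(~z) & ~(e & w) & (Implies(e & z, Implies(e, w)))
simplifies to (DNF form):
z & ~e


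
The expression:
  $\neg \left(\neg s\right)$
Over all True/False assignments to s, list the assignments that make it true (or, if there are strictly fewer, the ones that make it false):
is true only for:
  s=True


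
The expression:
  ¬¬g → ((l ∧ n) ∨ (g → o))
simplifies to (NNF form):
o ∨ (l ∧ n) ∨ ¬g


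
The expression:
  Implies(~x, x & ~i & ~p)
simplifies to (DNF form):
x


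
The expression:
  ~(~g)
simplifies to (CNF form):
g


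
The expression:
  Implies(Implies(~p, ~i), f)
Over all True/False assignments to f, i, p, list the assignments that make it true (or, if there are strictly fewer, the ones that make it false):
is false only for:
  f=False, i=False, p=False;
  f=False, i=False, p=True;
  f=False, i=True, p=True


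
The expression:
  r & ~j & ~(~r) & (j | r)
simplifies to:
r & ~j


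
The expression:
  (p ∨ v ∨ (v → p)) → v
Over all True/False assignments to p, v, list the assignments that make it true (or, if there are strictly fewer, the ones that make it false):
is true only for:
  p=False, v=True;
  p=True, v=True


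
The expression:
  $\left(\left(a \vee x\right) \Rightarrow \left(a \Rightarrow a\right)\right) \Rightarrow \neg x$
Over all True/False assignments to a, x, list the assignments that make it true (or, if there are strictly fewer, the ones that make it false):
is true only for:
  a=False, x=False;
  a=True, x=False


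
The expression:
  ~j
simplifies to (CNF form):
~j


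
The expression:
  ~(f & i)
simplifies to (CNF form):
~f | ~i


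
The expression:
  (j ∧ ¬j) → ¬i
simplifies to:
True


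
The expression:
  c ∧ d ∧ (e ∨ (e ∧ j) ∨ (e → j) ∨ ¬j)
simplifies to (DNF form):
c ∧ d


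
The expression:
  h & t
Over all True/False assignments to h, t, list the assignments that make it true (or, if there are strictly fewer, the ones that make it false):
is true only for:
  h=True, t=True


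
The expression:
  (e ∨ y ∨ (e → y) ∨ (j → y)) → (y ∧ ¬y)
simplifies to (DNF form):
False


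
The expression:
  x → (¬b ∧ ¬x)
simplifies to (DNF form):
¬x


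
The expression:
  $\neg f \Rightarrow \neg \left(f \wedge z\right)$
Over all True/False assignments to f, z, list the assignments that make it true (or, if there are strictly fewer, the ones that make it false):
is always true.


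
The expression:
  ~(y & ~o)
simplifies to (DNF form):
o | ~y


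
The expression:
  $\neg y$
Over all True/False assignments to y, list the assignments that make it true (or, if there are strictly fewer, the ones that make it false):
is true only for:
  y=False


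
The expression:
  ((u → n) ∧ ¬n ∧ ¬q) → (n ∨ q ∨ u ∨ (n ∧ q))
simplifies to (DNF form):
n ∨ q ∨ u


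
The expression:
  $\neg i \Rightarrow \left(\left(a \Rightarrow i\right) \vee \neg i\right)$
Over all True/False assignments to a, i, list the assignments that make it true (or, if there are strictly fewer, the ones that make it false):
is always true.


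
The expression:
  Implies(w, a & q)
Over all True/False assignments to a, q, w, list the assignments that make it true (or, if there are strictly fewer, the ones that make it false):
is false only for:
  a=False, q=False, w=True;
  a=False, q=True, w=True;
  a=True, q=False, w=True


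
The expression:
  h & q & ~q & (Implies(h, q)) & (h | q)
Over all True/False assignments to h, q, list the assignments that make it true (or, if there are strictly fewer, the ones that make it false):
is never true.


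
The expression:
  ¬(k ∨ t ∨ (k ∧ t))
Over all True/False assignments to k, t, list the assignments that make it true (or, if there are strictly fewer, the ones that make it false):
is true only for:
  k=False, t=False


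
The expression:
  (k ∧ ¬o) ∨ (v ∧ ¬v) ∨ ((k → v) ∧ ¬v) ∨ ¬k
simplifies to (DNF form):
¬k ∨ ¬o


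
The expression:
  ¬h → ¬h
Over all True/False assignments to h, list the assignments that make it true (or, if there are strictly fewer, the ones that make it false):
is always true.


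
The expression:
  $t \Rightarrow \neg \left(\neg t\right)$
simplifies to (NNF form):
$\text{True}$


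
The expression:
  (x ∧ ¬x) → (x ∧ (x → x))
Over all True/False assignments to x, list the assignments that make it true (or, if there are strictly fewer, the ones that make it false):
is always true.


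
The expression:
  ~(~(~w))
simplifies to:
~w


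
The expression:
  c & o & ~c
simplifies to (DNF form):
False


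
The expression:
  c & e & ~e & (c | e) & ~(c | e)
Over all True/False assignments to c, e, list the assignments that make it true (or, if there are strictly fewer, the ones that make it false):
is never true.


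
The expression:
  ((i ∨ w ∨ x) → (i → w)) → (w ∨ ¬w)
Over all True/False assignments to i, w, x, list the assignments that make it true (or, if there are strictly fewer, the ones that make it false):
is always true.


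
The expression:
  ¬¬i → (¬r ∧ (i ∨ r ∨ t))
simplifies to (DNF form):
¬i ∨ ¬r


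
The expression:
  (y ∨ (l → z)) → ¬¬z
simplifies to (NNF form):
z ∨ (l ∧ ¬y)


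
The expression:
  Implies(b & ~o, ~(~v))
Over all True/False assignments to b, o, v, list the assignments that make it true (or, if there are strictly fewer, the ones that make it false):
is false only for:
  b=True, o=False, v=False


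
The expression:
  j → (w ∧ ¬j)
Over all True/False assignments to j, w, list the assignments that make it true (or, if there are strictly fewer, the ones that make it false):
is true only for:
  j=False, w=False;
  j=False, w=True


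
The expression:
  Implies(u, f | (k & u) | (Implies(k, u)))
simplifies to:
True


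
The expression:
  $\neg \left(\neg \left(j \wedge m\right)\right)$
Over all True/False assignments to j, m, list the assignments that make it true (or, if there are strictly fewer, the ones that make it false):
is true only for:
  j=True, m=True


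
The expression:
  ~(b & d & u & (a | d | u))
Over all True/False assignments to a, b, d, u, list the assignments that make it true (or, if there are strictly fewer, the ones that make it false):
is false only for:
  a=False, b=True, d=True, u=True;
  a=True, b=True, d=True, u=True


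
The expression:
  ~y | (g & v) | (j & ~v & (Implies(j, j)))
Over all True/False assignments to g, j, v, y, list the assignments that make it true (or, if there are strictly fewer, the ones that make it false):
is false only for:
  g=False, j=False, v=False, y=True;
  g=False, j=False, v=True, y=True;
  g=False, j=True, v=True, y=True;
  g=True, j=False, v=False, y=True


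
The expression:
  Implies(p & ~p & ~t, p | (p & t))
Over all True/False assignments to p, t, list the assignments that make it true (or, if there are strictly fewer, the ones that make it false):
is always true.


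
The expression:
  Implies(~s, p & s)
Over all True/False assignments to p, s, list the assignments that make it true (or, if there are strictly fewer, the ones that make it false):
is true only for:
  p=False, s=True;
  p=True, s=True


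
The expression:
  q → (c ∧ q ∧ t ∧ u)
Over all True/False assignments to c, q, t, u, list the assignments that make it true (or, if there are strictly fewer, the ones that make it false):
is false only for:
  c=False, q=True, t=False, u=False;
  c=False, q=True, t=False, u=True;
  c=False, q=True, t=True, u=False;
  c=False, q=True, t=True, u=True;
  c=True, q=True, t=False, u=False;
  c=True, q=True, t=False, u=True;
  c=True, q=True, t=True, u=False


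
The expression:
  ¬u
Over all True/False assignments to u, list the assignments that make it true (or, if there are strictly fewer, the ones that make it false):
is true only for:
  u=False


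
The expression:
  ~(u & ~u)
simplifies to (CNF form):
True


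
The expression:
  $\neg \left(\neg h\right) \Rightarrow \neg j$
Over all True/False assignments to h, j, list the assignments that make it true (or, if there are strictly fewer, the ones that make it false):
is false only for:
  h=True, j=True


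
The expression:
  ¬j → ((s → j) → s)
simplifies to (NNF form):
j ∨ s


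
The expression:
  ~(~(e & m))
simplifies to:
e & m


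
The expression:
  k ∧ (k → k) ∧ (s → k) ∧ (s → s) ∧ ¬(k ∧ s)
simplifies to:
k ∧ ¬s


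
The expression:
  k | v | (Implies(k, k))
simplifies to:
True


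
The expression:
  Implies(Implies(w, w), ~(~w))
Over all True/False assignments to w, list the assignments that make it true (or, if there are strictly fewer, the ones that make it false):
is true only for:
  w=True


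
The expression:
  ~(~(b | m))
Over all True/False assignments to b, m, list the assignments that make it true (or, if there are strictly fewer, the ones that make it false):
is false only for:
  b=False, m=False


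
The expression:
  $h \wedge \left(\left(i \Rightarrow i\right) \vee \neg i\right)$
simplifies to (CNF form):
$h$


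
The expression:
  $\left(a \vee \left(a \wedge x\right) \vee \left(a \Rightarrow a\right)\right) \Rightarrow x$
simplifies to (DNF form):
$x$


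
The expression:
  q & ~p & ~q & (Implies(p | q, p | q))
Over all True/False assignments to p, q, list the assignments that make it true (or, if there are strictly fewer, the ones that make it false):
is never true.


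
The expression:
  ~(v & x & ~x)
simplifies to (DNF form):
True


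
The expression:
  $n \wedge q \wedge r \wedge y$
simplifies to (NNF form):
$n \wedge q \wedge r \wedge y$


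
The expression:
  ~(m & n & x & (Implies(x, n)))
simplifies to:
~m | ~n | ~x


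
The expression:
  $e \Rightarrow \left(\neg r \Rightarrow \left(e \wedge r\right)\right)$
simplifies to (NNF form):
$r \vee \neg e$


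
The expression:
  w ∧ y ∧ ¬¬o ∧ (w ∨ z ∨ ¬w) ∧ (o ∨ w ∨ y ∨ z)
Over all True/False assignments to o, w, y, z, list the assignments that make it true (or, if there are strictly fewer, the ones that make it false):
is true only for:
  o=True, w=True, y=True, z=False;
  o=True, w=True, y=True, z=True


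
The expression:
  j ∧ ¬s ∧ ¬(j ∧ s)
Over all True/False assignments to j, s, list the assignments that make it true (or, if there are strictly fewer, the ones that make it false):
is true only for:
  j=True, s=False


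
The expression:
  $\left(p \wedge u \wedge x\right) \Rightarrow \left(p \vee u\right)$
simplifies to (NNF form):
$\text{True}$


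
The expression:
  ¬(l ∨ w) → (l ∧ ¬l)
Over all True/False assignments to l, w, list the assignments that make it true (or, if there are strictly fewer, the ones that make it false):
is false only for:
  l=False, w=False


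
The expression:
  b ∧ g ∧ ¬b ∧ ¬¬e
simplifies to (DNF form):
False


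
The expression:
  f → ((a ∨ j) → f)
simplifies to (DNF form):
True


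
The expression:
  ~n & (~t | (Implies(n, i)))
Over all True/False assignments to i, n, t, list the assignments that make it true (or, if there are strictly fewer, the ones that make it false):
is true only for:
  i=False, n=False, t=False;
  i=False, n=False, t=True;
  i=True, n=False, t=False;
  i=True, n=False, t=True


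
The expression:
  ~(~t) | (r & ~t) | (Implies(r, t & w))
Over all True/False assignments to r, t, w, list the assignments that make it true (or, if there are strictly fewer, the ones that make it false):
is always true.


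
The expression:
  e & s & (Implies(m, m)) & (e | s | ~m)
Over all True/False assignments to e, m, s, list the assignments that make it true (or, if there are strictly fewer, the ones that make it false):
is true only for:
  e=True, m=False, s=True;
  e=True, m=True, s=True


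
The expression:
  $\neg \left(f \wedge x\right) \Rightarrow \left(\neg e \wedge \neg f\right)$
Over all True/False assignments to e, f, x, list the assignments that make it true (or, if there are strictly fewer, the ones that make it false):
is true only for:
  e=False, f=False, x=False;
  e=False, f=False, x=True;
  e=False, f=True, x=True;
  e=True, f=True, x=True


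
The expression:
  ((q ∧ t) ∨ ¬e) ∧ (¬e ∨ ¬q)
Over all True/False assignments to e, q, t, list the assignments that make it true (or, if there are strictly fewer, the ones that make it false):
is true only for:
  e=False, q=False, t=False;
  e=False, q=False, t=True;
  e=False, q=True, t=False;
  e=False, q=True, t=True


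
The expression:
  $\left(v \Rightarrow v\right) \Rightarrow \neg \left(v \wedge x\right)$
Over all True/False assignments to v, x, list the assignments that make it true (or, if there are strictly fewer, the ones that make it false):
is false only for:
  v=True, x=True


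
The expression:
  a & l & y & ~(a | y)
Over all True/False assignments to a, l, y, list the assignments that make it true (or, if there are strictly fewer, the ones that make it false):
is never true.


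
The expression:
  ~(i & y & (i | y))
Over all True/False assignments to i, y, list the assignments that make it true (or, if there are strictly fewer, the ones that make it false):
is false only for:
  i=True, y=True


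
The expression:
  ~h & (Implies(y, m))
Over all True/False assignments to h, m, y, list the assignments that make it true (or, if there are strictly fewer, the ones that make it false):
is true only for:
  h=False, m=False, y=False;
  h=False, m=True, y=False;
  h=False, m=True, y=True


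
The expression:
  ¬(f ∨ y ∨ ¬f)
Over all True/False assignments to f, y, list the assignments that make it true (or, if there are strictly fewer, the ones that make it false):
is never true.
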